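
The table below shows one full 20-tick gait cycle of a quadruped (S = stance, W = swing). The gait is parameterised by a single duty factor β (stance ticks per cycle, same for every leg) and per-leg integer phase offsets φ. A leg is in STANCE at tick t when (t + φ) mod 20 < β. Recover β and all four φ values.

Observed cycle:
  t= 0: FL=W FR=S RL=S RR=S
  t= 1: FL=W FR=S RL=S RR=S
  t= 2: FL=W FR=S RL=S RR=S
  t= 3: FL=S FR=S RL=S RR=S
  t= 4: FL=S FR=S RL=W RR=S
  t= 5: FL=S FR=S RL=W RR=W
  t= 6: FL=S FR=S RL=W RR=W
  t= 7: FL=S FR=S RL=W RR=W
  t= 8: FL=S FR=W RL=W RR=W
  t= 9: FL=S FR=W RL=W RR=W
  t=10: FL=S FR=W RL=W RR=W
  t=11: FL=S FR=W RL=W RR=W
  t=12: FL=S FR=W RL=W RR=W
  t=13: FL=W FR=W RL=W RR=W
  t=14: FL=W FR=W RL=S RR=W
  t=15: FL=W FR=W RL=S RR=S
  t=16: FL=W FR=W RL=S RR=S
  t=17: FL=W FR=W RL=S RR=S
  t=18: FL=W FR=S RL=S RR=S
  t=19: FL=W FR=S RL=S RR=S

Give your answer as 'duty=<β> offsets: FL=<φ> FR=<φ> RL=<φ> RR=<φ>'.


duty=10 offsets: FL=17 FR=2 RL=6 RR=5

duty β = stance ticks per leg = 10
FL: stance ticks = 10; W→S at t=3 → φ=17
FR: stance ticks = 10; W→S at t=18 → φ=2
RL: stance ticks = 10; W→S at t=14 → φ=6
RR: stance ticks = 10; W→S at t=15 → φ=5


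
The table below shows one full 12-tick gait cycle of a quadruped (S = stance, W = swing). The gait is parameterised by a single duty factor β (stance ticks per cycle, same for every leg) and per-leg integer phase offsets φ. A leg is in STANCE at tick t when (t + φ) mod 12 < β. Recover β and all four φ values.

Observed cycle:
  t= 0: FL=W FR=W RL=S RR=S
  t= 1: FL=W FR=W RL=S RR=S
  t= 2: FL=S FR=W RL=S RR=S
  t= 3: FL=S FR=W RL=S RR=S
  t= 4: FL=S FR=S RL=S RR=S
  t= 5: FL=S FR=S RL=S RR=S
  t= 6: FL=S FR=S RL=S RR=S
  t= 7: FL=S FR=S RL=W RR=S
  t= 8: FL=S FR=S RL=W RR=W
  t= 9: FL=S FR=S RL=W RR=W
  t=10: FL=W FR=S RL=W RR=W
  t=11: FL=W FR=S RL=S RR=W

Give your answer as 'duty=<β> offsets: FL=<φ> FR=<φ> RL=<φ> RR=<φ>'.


duty β = stance ticks per leg = 8
FL: stance ticks = 8; W→S at t=2 → φ=10
FR: stance ticks = 8; W→S at t=4 → φ=8
RL: stance ticks = 8; W→S at t=11 → φ=1
RR: stance ticks = 8; W→S at t=0 → φ=0

duty=8 offsets: FL=10 FR=8 RL=1 RR=0


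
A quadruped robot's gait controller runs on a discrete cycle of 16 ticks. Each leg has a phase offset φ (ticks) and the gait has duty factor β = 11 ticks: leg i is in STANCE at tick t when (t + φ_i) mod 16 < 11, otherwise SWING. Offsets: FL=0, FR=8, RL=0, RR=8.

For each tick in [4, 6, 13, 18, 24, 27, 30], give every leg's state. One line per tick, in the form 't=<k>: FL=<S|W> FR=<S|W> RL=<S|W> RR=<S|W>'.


t=4: phase=(4,12,4,12) vs β=11 → FL=S FR=W RL=S RR=W
t=6: phase=(6,14,6,14) vs β=11 → FL=S FR=W RL=S RR=W
t=13: phase=(13,5,13,5) vs β=11 → FL=W FR=S RL=W RR=S
t=18: phase=(2,10,2,10) vs β=11 → FL=S FR=S RL=S RR=S
t=24: phase=(8,0,8,0) vs β=11 → FL=S FR=S RL=S RR=S
t=27: phase=(11,3,11,3) vs β=11 → FL=W FR=S RL=W RR=S
t=30: phase=(14,6,14,6) vs β=11 → FL=W FR=S RL=W RR=S

t=4: FL=S FR=W RL=S RR=W
t=6: FL=S FR=W RL=S RR=W
t=13: FL=W FR=S RL=W RR=S
t=18: FL=S FR=S RL=S RR=S
t=24: FL=S FR=S RL=S RR=S
t=27: FL=W FR=S RL=W RR=S
t=30: FL=W FR=S RL=W RR=S


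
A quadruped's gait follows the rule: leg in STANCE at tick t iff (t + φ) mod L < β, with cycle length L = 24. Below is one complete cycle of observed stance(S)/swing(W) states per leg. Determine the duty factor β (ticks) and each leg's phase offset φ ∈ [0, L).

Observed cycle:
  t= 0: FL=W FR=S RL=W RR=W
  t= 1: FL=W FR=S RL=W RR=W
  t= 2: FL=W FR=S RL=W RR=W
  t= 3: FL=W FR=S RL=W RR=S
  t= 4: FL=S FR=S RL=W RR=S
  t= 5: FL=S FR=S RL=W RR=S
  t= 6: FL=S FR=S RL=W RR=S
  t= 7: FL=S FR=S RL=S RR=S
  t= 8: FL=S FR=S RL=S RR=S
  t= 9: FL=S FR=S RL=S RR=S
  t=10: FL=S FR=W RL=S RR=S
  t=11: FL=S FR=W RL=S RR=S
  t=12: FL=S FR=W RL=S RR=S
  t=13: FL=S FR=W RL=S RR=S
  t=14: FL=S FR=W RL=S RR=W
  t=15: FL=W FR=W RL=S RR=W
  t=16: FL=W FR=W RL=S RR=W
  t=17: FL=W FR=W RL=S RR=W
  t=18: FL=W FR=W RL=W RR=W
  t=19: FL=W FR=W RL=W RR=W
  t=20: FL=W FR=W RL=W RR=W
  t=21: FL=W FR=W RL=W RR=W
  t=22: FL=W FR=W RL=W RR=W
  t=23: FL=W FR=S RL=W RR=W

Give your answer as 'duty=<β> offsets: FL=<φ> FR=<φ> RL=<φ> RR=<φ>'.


duty β = stance ticks per leg = 11
FL: stance ticks = 11; W→S at t=4 → φ=20
FR: stance ticks = 11; W→S at t=23 → φ=1
RL: stance ticks = 11; W→S at t=7 → φ=17
RR: stance ticks = 11; W→S at t=3 → φ=21

duty=11 offsets: FL=20 FR=1 RL=17 RR=21


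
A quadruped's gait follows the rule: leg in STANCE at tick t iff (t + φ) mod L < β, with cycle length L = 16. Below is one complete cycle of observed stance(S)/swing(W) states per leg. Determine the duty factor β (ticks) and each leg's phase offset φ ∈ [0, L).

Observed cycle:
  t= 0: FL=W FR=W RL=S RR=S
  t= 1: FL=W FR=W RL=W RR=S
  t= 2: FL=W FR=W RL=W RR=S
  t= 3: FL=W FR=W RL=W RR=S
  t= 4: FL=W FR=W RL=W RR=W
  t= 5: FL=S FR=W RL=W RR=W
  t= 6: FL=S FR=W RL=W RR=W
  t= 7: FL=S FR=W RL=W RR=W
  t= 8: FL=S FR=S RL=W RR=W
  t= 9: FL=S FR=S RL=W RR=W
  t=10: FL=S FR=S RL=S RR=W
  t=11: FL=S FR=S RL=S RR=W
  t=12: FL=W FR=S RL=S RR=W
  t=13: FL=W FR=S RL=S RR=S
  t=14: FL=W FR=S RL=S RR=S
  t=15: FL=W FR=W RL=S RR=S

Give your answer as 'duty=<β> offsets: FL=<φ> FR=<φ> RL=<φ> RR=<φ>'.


duty=7 offsets: FL=11 FR=8 RL=6 RR=3

duty β = stance ticks per leg = 7
FL: stance ticks = 7; W→S at t=5 → φ=11
FR: stance ticks = 7; W→S at t=8 → φ=8
RL: stance ticks = 7; W→S at t=10 → φ=6
RR: stance ticks = 7; W→S at t=13 → φ=3


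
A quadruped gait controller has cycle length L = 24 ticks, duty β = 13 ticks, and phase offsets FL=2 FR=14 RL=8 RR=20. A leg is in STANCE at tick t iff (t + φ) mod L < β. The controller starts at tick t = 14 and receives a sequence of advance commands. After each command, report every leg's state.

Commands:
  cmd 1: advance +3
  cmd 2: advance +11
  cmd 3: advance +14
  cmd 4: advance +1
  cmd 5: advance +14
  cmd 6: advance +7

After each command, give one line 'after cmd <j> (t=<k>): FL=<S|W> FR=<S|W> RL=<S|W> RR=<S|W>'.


start t=14: FL=W FR=S RL=W RR=S
cmd 1: advance +3 → t=17, phase=(19,7,1,13) → FL=W FR=S RL=S RR=W
cmd 2: advance +11 → t=28, phase=(6,18,12,0) → FL=S FR=W RL=S RR=S
cmd 3: advance +14 → t=42, phase=(20,8,2,14) → FL=W FR=S RL=S RR=W
cmd 4: advance +1 → t=43, phase=(21,9,3,15) → FL=W FR=S RL=S RR=W
cmd 5: advance +14 → t=57, phase=(11,23,17,5) → FL=S FR=W RL=W RR=S
cmd 6: advance +7 → t=64, phase=(18,6,0,12) → FL=W FR=S RL=S RR=S

after cmd 1 (t=17): FL=W FR=S RL=S RR=W
after cmd 2 (t=28): FL=S FR=W RL=S RR=S
after cmd 3 (t=42): FL=W FR=S RL=S RR=W
after cmd 4 (t=43): FL=W FR=S RL=S RR=W
after cmd 5 (t=57): FL=S FR=W RL=W RR=S
after cmd 6 (t=64): FL=W FR=S RL=S RR=S


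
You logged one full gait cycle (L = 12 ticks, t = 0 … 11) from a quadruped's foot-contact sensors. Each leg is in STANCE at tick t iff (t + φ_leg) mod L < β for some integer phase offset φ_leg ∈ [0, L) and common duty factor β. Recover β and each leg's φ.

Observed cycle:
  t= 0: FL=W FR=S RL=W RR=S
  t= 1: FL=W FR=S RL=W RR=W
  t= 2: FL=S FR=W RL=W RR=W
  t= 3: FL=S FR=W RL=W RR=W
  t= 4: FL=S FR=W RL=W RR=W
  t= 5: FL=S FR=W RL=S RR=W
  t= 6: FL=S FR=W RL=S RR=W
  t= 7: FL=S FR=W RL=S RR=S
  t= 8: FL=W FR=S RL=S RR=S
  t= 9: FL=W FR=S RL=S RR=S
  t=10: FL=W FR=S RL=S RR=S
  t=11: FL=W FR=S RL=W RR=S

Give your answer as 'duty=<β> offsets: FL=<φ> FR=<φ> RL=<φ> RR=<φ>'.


duty β = stance ticks per leg = 6
FL: stance ticks = 6; W→S at t=2 → φ=10
FR: stance ticks = 6; W→S at t=8 → φ=4
RL: stance ticks = 6; W→S at t=5 → φ=7
RR: stance ticks = 6; W→S at t=7 → φ=5

duty=6 offsets: FL=10 FR=4 RL=7 RR=5


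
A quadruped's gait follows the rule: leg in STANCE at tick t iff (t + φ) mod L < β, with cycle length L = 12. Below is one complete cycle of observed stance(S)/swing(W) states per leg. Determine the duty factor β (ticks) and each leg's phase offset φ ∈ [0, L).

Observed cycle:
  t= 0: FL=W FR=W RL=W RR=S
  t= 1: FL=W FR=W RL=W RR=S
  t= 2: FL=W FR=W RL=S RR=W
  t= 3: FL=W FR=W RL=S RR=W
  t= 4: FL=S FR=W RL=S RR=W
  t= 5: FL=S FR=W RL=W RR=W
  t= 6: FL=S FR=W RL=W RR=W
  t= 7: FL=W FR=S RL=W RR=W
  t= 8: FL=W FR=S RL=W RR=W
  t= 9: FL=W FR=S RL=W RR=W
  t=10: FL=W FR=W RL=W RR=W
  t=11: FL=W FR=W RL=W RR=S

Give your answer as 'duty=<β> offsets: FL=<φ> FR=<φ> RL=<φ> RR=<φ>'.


duty=3 offsets: FL=8 FR=5 RL=10 RR=1

duty β = stance ticks per leg = 3
FL: stance ticks = 3; W→S at t=4 → φ=8
FR: stance ticks = 3; W→S at t=7 → φ=5
RL: stance ticks = 3; W→S at t=2 → φ=10
RR: stance ticks = 3; W→S at t=11 → φ=1


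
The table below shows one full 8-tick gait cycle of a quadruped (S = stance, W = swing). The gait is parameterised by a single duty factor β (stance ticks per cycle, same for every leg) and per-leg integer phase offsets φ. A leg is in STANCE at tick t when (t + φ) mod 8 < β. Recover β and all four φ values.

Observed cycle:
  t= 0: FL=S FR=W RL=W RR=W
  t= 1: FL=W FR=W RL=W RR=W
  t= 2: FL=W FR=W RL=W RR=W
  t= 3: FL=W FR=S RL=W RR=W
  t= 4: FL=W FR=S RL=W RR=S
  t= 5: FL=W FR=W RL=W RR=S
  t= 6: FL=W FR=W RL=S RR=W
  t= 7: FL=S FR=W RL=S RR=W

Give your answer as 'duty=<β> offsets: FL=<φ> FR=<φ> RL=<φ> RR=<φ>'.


duty β = stance ticks per leg = 2
FL: stance ticks = 2; W→S at t=7 → φ=1
FR: stance ticks = 2; W→S at t=3 → φ=5
RL: stance ticks = 2; W→S at t=6 → φ=2
RR: stance ticks = 2; W→S at t=4 → φ=4

duty=2 offsets: FL=1 FR=5 RL=2 RR=4


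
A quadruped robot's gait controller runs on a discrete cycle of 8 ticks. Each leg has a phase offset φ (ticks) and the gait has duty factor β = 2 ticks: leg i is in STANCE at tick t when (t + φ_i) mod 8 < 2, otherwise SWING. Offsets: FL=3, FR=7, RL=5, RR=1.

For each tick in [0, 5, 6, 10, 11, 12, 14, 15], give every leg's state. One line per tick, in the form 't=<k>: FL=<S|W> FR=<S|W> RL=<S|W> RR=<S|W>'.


t=0: FL=W FR=W RL=W RR=S
t=5: FL=S FR=W RL=W RR=W
t=6: FL=S FR=W RL=W RR=W
t=10: FL=W FR=S RL=W RR=W
t=11: FL=W FR=W RL=S RR=W
t=12: FL=W FR=W RL=S RR=W
t=14: FL=S FR=W RL=W RR=W
t=15: FL=W FR=W RL=W RR=S

t=0: phase=(3,7,5,1) vs β=2 → FL=W FR=W RL=W RR=S
t=5: phase=(0,4,2,6) vs β=2 → FL=S FR=W RL=W RR=W
t=6: phase=(1,5,3,7) vs β=2 → FL=S FR=W RL=W RR=W
t=10: phase=(5,1,7,3) vs β=2 → FL=W FR=S RL=W RR=W
t=11: phase=(6,2,0,4) vs β=2 → FL=W FR=W RL=S RR=W
t=12: phase=(7,3,1,5) vs β=2 → FL=W FR=W RL=S RR=W
t=14: phase=(1,5,3,7) vs β=2 → FL=S FR=W RL=W RR=W
t=15: phase=(2,6,4,0) vs β=2 → FL=W FR=W RL=W RR=S


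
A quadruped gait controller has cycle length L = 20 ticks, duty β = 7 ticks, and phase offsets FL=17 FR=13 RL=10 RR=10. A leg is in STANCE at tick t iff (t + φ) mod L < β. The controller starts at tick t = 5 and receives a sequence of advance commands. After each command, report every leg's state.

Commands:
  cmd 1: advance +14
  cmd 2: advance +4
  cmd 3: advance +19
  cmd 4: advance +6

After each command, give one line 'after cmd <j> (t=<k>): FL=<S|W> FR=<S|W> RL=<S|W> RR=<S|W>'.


start t=5: FL=S FR=W RL=W RR=W
cmd 1: advance +14 → t=19, phase=(16,12,9,9) → FL=W FR=W RL=W RR=W
cmd 2: advance +4 → t=23, phase=(0,16,13,13) → FL=S FR=W RL=W RR=W
cmd 3: advance +19 → t=42, phase=(19,15,12,12) → FL=W FR=W RL=W RR=W
cmd 4: advance +6 → t=48, phase=(5,1,18,18) → FL=S FR=S RL=W RR=W

after cmd 1 (t=19): FL=W FR=W RL=W RR=W
after cmd 2 (t=23): FL=S FR=W RL=W RR=W
after cmd 3 (t=42): FL=W FR=W RL=W RR=W
after cmd 4 (t=48): FL=S FR=S RL=W RR=W


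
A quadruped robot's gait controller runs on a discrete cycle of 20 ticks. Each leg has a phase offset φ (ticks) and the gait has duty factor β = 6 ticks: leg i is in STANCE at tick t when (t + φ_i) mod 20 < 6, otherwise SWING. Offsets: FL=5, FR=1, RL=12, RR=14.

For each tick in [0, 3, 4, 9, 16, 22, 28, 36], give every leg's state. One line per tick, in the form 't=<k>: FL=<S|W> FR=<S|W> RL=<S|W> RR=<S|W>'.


t=0: FL=S FR=S RL=W RR=W
t=3: FL=W FR=S RL=W RR=W
t=4: FL=W FR=S RL=W RR=W
t=9: FL=W FR=W RL=S RR=S
t=16: FL=S FR=W RL=W RR=W
t=22: FL=W FR=S RL=W RR=W
t=28: FL=W FR=W RL=S RR=S
t=36: FL=S FR=W RL=W RR=W

t=0: phase=(5,1,12,14) vs β=6 → FL=S FR=S RL=W RR=W
t=3: phase=(8,4,15,17) vs β=6 → FL=W FR=S RL=W RR=W
t=4: phase=(9,5,16,18) vs β=6 → FL=W FR=S RL=W RR=W
t=9: phase=(14,10,1,3) vs β=6 → FL=W FR=W RL=S RR=S
t=16: phase=(1,17,8,10) vs β=6 → FL=S FR=W RL=W RR=W
t=22: phase=(7,3,14,16) vs β=6 → FL=W FR=S RL=W RR=W
t=28: phase=(13,9,0,2) vs β=6 → FL=W FR=W RL=S RR=S
t=36: phase=(1,17,8,10) vs β=6 → FL=S FR=W RL=W RR=W


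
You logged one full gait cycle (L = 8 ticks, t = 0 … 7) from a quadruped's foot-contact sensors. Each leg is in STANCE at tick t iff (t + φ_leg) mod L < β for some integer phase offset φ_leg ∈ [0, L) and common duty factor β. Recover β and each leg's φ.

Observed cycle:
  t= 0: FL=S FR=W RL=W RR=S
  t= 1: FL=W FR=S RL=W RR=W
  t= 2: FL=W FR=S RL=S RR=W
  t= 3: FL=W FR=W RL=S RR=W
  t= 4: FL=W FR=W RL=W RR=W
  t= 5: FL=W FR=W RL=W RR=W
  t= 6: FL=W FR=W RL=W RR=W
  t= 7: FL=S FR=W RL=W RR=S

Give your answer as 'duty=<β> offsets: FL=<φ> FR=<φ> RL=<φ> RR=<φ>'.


duty=2 offsets: FL=1 FR=7 RL=6 RR=1

duty β = stance ticks per leg = 2
FL: stance ticks = 2; W→S at t=7 → φ=1
FR: stance ticks = 2; W→S at t=1 → φ=7
RL: stance ticks = 2; W→S at t=2 → φ=6
RR: stance ticks = 2; W→S at t=7 → φ=1


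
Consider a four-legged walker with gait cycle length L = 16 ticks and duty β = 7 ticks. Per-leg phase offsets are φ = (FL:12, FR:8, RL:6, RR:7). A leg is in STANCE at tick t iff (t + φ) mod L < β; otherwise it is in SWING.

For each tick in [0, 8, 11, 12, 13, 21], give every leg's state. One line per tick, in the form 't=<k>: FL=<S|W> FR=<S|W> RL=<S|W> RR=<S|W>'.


t=0: FL=W FR=W RL=S RR=W
t=8: FL=S FR=S RL=W RR=W
t=11: FL=W FR=S RL=S RR=S
t=12: FL=W FR=S RL=S RR=S
t=13: FL=W FR=S RL=S RR=S
t=21: FL=S FR=W RL=W RR=W

t=0: phase=(12,8,6,7) vs β=7 → FL=W FR=W RL=S RR=W
t=8: phase=(4,0,14,15) vs β=7 → FL=S FR=S RL=W RR=W
t=11: phase=(7,3,1,2) vs β=7 → FL=W FR=S RL=S RR=S
t=12: phase=(8,4,2,3) vs β=7 → FL=W FR=S RL=S RR=S
t=13: phase=(9,5,3,4) vs β=7 → FL=W FR=S RL=S RR=S
t=21: phase=(1,13,11,12) vs β=7 → FL=S FR=W RL=W RR=W


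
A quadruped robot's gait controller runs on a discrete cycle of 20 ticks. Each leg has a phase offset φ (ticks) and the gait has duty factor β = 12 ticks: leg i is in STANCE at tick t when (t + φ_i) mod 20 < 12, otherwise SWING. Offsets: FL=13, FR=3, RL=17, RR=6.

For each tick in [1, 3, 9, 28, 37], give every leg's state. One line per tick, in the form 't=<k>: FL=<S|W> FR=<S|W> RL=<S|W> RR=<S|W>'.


t=1: FL=W FR=S RL=W RR=S
t=3: FL=W FR=S RL=S RR=S
t=9: FL=S FR=W RL=S RR=W
t=28: FL=S FR=S RL=S RR=W
t=37: FL=S FR=S RL=W RR=S

t=1: phase=(14,4,18,7) vs β=12 → FL=W FR=S RL=W RR=S
t=3: phase=(16,6,0,9) vs β=12 → FL=W FR=S RL=S RR=S
t=9: phase=(2,12,6,15) vs β=12 → FL=S FR=W RL=S RR=W
t=28: phase=(1,11,5,14) vs β=12 → FL=S FR=S RL=S RR=W
t=37: phase=(10,0,14,3) vs β=12 → FL=S FR=S RL=W RR=S


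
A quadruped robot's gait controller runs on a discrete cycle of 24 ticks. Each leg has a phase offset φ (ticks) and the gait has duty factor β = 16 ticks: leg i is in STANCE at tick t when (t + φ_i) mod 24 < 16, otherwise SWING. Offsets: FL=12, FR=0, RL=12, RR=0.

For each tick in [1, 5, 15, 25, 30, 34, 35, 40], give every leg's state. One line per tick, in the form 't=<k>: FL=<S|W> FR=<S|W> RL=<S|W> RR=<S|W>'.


t=1: FL=S FR=S RL=S RR=S
t=5: FL=W FR=S RL=W RR=S
t=15: FL=S FR=S RL=S RR=S
t=25: FL=S FR=S RL=S RR=S
t=30: FL=W FR=S RL=W RR=S
t=34: FL=W FR=S RL=W RR=S
t=35: FL=W FR=S RL=W RR=S
t=40: FL=S FR=W RL=S RR=W

t=1: phase=(13,1,13,1) vs β=16 → FL=S FR=S RL=S RR=S
t=5: phase=(17,5,17,5) vs β=16 → FL=W FR=S RL=W RR=S
t=15: phase=(3,15,3,15) vs β=16 → FL=S FR=S RL=S RR=S
t=25: phase=(13,1,13,1) vs β=16 → FL=S FR=S RL=S RR=S
t=30: phase=(18,6,18,6) vs β=16 → FL=W FR=S RL=W RR=S
t=34: phase=(22,10,22,10) vs β=16 → FL=W FR=S RL=W RR=S
t=35: phase=(23,11,23,11) vs β=16 → FL=W FR=S RL=W RR=S
t=40: phase=(4,16,4,16) vs β=16 → FL=S FR=W RL=S RR=W


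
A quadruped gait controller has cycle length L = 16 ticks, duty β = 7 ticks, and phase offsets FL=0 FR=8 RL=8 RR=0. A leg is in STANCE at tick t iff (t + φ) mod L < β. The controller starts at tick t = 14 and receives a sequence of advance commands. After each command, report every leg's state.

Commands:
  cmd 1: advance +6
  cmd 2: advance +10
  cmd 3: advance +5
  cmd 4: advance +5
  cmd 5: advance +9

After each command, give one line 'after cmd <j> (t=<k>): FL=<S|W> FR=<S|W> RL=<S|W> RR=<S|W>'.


after cmd 1 (t=20): FL=S FR=W RL=W RR=S
after cmd 2 (t=30): FL=W FR=S RL=S RR=W
after cmd 3 (t=35): FL=S FR=W RL=W RR=S
after cmd 4 (t=40): FL=W FR=S RL=S RR=W
after cmd 5 (t=49): FL=S FR=W RL=W RR=S

start t=14: FL=W FR=S RL=S RR=W
cmd 1: advance +6 → t=20, phase=(4,12,12,4) → FL=S FR=W RL=W RR=S
cmd 2: advance +10 → t=30, phase=(14,6,6,14) → FL=W FR=S RL=S RR=W
cmd 3: advance +5 → t=35, phase=(3,11,11,3) → FL=S FR=W RL=W RR=S
cmd 4: advance +5 → t=40, phase=(8,0,0,8) → FL=W FR=S RL=S RR=W
cmd 5: advance +9 → t=49, phase=(1,9,9,1) → FL=S FR=W RL=W RR=S


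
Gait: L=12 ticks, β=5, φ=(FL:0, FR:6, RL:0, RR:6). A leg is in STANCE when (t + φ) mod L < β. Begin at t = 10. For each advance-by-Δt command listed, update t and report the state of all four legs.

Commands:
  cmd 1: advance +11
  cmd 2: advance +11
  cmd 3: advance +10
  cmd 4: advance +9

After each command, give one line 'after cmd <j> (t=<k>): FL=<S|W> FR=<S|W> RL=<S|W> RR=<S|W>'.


after cmd 1 (t=21): FL=W FR=S RL=W RR=S
after cmd 2 (t=32): FL=W FR=S RL=W RR=S
after cmd 3 (t=42): FL=W FR=S RL=W RR=S
after cmd 4 (t=51): FL=S FR=W RL=S RR=W

start t=10: FL=W FR=S RL=W RR=S
cmd 1: advance +11 → t=21, phase=(9,3,9,3) → FL=W FR=S RL=W RR=S
cmd 2: advance +11 → t=32, phase=(8,2,8,2) → FL=W FR=S RL=W RR=S
cmd 3: advance +10 → t=42, phase=(6,0,6,0) → FL=W FR=S RL=W RR=S
cmd 4: advance +9 → t=51, phase=(3,9,3,9) → FL=S FR=W RL=S RR=W


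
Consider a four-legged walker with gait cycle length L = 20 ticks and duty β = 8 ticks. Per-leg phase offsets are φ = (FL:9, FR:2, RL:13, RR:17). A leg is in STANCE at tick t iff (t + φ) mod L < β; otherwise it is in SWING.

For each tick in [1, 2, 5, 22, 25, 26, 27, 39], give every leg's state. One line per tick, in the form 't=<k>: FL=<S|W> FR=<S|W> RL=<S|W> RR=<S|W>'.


t=1: FL=W FR=S RL=W RR=W
t=2: FL=W FR=S RL=W RR=W
t=5: FL=W FR=S RL=W RR=S
t=22: FL=W FR=S RL=W RR=W
t=25: FL=W FR=S RL=W RR=S
t=26: FL=W FR=W RL=W RR=S
t=27: FL=W FR=W RL=S RR=S
t=39: FL=W FR=S RL=W RR=W

t=1: phase=(10,3,14,18) vs β=8 → FL=W FR=S RL=W RR=W
t=2: phase=(11,4,15,19) vs β=8 → FL=W FR=S RL=W RR=W
t=5: phase=(14,7,18,2) vs β=8 → FL=W FR=S RL=W RR=S
t=22: phase=(11,4,15,19) vs β=8 → FL=W FR=S RL=W RR=W
t=25: phase=(14,7,18,2) vs β=8 → FL=W FR=S RL=W RR=S
t=26: phase=(15,8,19,3) vs β=8 → FL=W FR=W RL=W RR=S
t=27: phase=(16,9,0,4) vs β=8 → FL=W FR=W RL=S RR=S
t=39: phase=(8,1,12,16) vs β=8 → FL=W FR=S RL=W RR=W


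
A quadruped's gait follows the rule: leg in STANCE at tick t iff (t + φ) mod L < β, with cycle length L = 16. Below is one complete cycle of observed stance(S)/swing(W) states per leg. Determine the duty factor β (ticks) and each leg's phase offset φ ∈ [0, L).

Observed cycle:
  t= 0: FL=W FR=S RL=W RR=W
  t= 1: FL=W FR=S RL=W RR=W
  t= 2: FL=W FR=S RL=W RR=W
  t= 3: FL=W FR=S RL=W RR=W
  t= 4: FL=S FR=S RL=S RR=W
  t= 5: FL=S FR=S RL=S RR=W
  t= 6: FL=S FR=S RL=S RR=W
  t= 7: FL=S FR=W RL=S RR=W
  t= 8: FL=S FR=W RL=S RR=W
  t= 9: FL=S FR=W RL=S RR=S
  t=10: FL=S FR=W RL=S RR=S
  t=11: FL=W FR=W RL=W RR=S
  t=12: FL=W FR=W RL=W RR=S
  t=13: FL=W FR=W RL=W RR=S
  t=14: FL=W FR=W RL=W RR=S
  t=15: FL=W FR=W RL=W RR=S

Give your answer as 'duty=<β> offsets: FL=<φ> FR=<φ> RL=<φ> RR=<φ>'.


duty β = stance ticks per leg = 7
FL: stance ticks = 7; W→S at t=4 → φ=12
FR: stance ticks = 7; W→S at t=0 → φ=0
RL: stance ticks = 7; W→S at t=4 → φ=12
RR: stance ticks = 7; W→S at t=9 → φ=7

duty=7 offsets: FL=12 FR=0 RL=12 RR=7


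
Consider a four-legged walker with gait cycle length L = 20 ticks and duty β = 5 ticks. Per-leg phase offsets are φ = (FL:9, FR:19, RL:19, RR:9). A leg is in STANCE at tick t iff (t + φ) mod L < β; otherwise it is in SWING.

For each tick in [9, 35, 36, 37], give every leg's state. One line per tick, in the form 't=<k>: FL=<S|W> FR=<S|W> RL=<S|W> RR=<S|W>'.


t=9: FL=W FR=W RL=W RR=W
t=35: FL=S FR=W RL=W RR=S
t=36: FL=W FR=W RL=W RR=W
t=37: FL=W FR=W RL=W RR=W

t=9: phase=(18,8,8,18) vs β=5 → FL=W FR=W RL=W RR=W
t=35: phase=(4,14,14,4) vs β=5 → FL=S FR=W RL=W RR=S
t=36: phase=(5,15,15,5) vs β=5 → FL=W FR=W RL=W RR=W
t=37: phase=(6,16,16,6) vs β=5 → FL=W FR=W RL=W RR=W


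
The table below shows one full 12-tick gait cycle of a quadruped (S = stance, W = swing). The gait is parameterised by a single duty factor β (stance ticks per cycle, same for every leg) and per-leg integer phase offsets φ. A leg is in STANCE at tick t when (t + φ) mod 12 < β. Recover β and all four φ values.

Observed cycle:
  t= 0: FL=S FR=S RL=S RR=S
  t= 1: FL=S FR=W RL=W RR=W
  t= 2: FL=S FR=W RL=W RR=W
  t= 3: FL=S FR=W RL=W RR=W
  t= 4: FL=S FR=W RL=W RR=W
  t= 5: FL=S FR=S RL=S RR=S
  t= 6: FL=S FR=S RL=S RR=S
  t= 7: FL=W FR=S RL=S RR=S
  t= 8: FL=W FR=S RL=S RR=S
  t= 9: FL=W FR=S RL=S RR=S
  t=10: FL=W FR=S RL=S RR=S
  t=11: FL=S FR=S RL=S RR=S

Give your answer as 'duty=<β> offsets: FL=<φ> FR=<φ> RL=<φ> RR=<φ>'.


duty=8 offsets: FL=1 FR=7 RL=7 RR=7

duty β = stance ticks per leg = 8
FL: stance ticks = 8; W→S at t=11 → φ=1
FR: stance ticks = 8; W→S at t=5 → φ=7
RL: stance ticks = 8; W→S at t=5 → φ=7
RR: stance ticks = 8; W→S at t=5 → φ=7


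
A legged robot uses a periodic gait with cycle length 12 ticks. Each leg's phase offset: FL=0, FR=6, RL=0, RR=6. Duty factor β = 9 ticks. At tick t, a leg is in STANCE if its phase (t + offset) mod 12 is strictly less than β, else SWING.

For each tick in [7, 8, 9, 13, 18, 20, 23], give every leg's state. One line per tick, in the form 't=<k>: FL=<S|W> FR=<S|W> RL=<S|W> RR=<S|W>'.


t=7: phase=(7,1,7,1) vs β=9 → FL=S FR=S RL=S RR=S
t=8: phase=(8,2,8,2) vs β=9 → FL=S FR=S RL=S RR=S
t=9: phase=(9,3,9,3) vs β=9 → FL=W FR=S RL=W RR=S
t=13: phase=(1,7,1,7) vs β=9 → FL=S FR=S RL=S RR=S
t=18: phase=(6,0,6,0) vs β=9 → FL=S FR=S RL=S RR=S
t=20: phase=(8,2,8,2) vs β=9 → FL=S FR=S RL=S RR=S
t=23: phase=(11,5,11,5) vs β=9 → FL=W FR=S RL=W RR=S

t=7: FL=S FR=S RL=S RR=S
t=8: FL=S FR=S RL=S RR=S
t=9: FL=W FR=S RL=W RR=S
t=13: FL=S FR=S RL=S RR=S
t=18: FL=S FR=S RL=S RR=S
t=20: FL=S FR=S RL=S RR=S
t=23: FL=W FR=S RL=W RR=S


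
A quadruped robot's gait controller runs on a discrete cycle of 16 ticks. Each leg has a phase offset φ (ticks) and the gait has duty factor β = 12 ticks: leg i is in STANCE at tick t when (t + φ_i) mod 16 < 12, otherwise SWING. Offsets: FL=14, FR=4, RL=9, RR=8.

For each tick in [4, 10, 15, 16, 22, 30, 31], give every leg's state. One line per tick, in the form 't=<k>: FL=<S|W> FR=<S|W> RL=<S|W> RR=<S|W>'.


t=4: FL=S FR=S RL=W RR=W
t=10: FL=S FR=W RL=S RR=S
t=15: FL=W FR=S RL=S RR=S
t=16: FL=W FR=S RL=S RR=S
t=22: FL=S FR=S RL=W RR=W
t=30: FL=W FR=S RL=S RR=S
t=31: FL=W FR=S RL=S RR=S

t=4: phase=(2,8,13,12) vs β=12 → FL=S FR=S RL=W RR=W
t=10: phase=(8,14,3,2) vs β=12 → FL=S FR=W RL=S RR=S
t=15: phase=(13,3,8,7) vs β=12 → FL=W FR=S RL=S RR=S
t=16: phase=(14,4,9,8) vs β=12 → FL=W FR=S RL=S RR=S
t=22: phase=(4,10,15,14) vs β=12 → FL=S FR=S RL=W RR=W
t=30: phase=(12,2,7,6) vs β=12 → FL=W FR=S RL=S RR=S
t=31: phase=(13,3,8,7) vs β=12 → FL=W FR=S RL=S RR=S


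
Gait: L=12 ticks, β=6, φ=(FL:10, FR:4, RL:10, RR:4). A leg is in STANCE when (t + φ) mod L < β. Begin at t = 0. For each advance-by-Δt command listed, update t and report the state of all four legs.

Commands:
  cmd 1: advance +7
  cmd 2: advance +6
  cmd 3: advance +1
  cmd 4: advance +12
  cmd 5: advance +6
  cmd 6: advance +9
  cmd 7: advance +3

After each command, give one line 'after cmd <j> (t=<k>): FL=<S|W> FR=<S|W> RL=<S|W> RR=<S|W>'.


start t=0: FL=W FR=S RL=W RR=S
cmd 1: advance +7 → t=7, phase=(5,11,5,11) → FL=S FR=W RL=S RR=W
cmd 2: advance +6 → t=13, phase=(11,5,11,5) → FL=W FR=S RL=W RR=S
cmd 3: advance +1 → t=14, phase=(0,6,0,6) → FL=S FR=W RL=S RR=W
cmd 4: advance +12 → t=26, phase=(0,6,0,6) → FL=S FR=W RL=S RR=W
cmd 5: advance +6 → t=32, phase=(6,0,6,0) → FL=W FR=S RL=W RR=S
cmd 6: advance +9 → t=41, phase=(3,9,3,9) → FL=S FR=W RL=S RR=W
cmd 7: advance +3 → t=44, phase=(6,0,6,0) → FL=W FR=S RL=W RR=S

after cmd 1 (t=7): FL=S FR=W RL=S RR=W
after cmd 2 (t=13): FL=W FR=S RL=W RR=S
after cmd 3 (t=14): FL=S FR=W RL=S RR=W
after cmd 4 (t=26): FL=S FR=W RL=S RR=W
after cmd 5 (t=32): FL=W FR=S RL=W RR=S
after cmd 6 (t=41): FL=S FR=W RL=S RR=W
after cmd 7 (t=44): FL=W FR=S RL=W RR=S


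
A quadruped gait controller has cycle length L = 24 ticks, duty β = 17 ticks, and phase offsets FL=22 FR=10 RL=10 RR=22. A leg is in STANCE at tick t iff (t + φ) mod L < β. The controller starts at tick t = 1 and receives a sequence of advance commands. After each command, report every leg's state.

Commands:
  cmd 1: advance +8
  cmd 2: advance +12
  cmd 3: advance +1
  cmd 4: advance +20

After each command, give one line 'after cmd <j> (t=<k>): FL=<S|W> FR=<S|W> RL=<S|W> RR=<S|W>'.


start t=1: FL=W FR=S RL=S RR=W
cmd 1: advance +8 → t=9, phase=(7,19,19,7) → FL=S FR=W RL=W RR=S
cmd 2: advance +12 → t=21, phase=(19,7,7,19) → FL=W FR=S RL=S RR=W
cmd 3: advance +1 → t=22, phase=(20,8,8,20) → FL=W FR=S RL=S RR=W
cmd 4: advance +20 → t=42, phase=(16,4,4,16) → FL=S FR=S RL=S RR=S

after cmd 1 (t=9): FL=S FR=W RL=W RR=S
after cmd 2 (t=21): FL=W FR=S RL=S RR=W
after cmd 3 (t=22): FL=W FR=S RL=S RR=W
after cmd 4 (t=42): FL=S FR=S RL=S RR=S


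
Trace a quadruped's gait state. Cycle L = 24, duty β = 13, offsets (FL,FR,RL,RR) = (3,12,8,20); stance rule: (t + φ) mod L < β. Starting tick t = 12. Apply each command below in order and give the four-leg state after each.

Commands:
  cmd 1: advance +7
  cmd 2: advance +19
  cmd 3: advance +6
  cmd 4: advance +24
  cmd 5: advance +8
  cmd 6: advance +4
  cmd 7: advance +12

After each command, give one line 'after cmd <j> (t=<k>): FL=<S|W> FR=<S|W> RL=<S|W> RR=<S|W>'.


after cmd 1 (t=19): FL=W FR=S RL=S RR=W
after cmd 2 (t=38): FL=W FR=S RL=W RR=S
after cmd 3 (t=44): FL=W FR=S RL=S RR=W
after cmd 4 (t=68): FL=W FR=S RL=S RR=W
after cmd 5 (t=76): FL=S FR=W RL=S RR=S
after cmd 6 (t=80): FL=S FR=W RL=W RR=S
after cmd 7 (t=92): FL=W FR=S RL=S RR=W

start t=12: FL=W FR=S RL=W RR=S
cmd 1: advance +7 → t=19, phase=(22,7,3,15) → FL=W FR=S RL=S RR=W
cmd 2: advance +19 → t=38, phase=(17,2,22,10) → FL=W FR=S RL=W RR=S
cmd 3: advance +6 → t=44, phase=(23,8,4,16) → FL=W FR=S RL=S RR=W
cmd 4: advance +24 → t=68, phase=(23,8,4,16) → FL=W FR=S RL=S RR=W
cmd 5: advance +8 → t=76, phase=(7,16,12,0) → FL=S FR=W RL=S RR=S
cmd 6: advance +4 → t=80, phase=(11,20,16,4) → FL=S FR=W RL=W RR=S
cmd 7: advance +12 → t=92, phase=(23,8,4,16) → FL=W FR=S RL=S RR=W


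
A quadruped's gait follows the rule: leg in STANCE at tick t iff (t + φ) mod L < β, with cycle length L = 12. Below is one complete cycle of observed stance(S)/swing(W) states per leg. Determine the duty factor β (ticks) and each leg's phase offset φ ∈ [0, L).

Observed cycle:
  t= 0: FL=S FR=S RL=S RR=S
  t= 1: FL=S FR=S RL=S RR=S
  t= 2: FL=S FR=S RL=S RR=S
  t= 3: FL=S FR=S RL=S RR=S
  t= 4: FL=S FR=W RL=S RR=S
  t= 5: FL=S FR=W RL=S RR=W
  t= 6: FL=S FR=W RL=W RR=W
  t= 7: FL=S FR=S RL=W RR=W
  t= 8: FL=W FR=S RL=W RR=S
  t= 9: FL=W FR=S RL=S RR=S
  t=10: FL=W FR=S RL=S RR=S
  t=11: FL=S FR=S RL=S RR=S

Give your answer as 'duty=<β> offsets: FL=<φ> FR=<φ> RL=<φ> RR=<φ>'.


duty=9 offsets: FL=1 FR=5 RL=3 RR=4

duty β = stance ticks per leg = 9
FL: stance ticks = 9; W→S at t=11 → φ=1
FR: stance ticks = 9; W→S at t=7 → φ=5
RL: stance ticks = 9; W→S at t=9 → φ=3
RR: stance ticks = 9; W→S at t=8 → φ=4


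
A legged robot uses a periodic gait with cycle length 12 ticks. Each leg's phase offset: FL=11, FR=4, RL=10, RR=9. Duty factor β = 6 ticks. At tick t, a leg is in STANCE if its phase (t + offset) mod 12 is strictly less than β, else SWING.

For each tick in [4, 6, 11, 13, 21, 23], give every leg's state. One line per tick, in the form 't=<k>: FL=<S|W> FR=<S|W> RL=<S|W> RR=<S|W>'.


t=4: FL=S FR=W RL=S RR=S
t=6: FL=S FR=W RL=S RR=S
t=11: FL=W FR=S RL=W RR=W
t=13: FL=S FR=S RL=W RR=W
t=21: FL=W FR=S RL=W RR=W
t=23: FL=W FR=S RL=W RR=W

t=4: phase=(3,8,2,1) vs β=6 → FL=S FR=W RL=S RR=S
t=6: phase=(5,10,4,3) vs β=6 → FL=S FR=W RL=S RR=S
t=11: phase=(10,3,9,8) vs β=6 → FL=W FR=S RL=W RR=W
t=13: phase=(0,5,11,10) vs β=6 → FL=S FR=S RL=W RR=W
t=21: phase=(8,1,7,6) vs β=6 → FL=W FR=S RL=W RR=W
t=23: phase=(10,3,9,8) vs β=6 → FL=W FR=S RL=W RR=W


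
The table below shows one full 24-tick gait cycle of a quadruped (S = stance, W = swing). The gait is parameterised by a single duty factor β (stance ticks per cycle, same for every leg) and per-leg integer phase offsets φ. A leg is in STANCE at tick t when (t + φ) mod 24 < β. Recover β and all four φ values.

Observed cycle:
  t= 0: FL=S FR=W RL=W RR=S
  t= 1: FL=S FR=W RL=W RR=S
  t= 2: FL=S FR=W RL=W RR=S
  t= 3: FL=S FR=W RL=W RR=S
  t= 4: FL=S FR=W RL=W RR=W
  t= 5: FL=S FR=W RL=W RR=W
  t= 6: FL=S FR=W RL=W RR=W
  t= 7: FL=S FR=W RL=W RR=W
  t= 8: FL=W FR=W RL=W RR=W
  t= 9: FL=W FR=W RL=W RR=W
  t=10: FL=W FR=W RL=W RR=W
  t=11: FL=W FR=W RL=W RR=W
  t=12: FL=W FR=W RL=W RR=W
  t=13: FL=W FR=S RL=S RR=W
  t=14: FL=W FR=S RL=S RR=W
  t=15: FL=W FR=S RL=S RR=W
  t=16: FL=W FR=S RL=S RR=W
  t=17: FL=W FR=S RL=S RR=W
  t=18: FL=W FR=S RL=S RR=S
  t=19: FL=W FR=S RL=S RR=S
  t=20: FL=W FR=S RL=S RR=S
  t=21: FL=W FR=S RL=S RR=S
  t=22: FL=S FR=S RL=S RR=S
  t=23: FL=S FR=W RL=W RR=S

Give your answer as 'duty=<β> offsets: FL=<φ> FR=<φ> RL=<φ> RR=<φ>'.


duty β = stance ticks per leg = 10
FL: stance ticks = 10; W→S at t=22 → φ=2
FR: stance ticks = 10; W→S at t=13 → φ=11
RL: stance ticks = 10; W→S at t=13 → φ=11
RR: stance ticks = 10; W→S at t=18 → φ=6

duty=10 offsets: FL=2 FR=11 RL=11 RR=6


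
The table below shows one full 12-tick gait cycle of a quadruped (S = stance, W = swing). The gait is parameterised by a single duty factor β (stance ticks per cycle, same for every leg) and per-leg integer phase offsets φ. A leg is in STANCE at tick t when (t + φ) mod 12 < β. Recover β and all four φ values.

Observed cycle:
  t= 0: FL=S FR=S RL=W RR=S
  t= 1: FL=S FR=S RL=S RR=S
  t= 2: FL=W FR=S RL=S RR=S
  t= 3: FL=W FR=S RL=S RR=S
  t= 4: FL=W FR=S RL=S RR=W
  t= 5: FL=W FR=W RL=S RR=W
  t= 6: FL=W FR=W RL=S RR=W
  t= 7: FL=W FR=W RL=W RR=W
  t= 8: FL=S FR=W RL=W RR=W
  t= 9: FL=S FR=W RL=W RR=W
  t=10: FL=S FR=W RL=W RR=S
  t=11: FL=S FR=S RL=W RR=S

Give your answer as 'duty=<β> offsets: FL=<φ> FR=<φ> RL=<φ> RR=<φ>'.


duty β = stance ticks per leg = 6
FL: stance ticks = 6; W→S at t=8 → φ=4
FR: stance ticks = 6; W→S at t=11 → φ=1
RL: stance ticks = 6; W→S at t=1 → φ=11
RR: stance ticks = 6; W→S at t=10 → φ=2

duty=6 offsets: FL=4 FR=1 RL=11 RR=2


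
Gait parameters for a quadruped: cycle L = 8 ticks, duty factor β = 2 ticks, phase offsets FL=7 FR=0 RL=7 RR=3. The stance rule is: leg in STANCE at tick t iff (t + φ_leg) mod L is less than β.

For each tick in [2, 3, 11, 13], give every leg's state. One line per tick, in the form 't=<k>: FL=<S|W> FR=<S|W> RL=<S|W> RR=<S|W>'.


t=2: phase=(1,2,1,5) vs β=2 → FL=S FR=W RL=S RR=W
t=3: phase=(2,3,2,6) vs β=2 → FL=W FR=W RL=W RR=W
t=11: phase=(2,3,2,6) vs β=2 → FL=W FR=W RL=W RR=W
t=13: phase=(4,5,4,0) vs β=2 → FL=W FR=W RL=W RR=S

t=2: FL=S FR=W RL=S RR=W
t=3: FL=W FR=W RL=W RR=W
t=11: FL=W FR=W RL=W RR=W
t=13: FL=W FR=W RL=W RR=S


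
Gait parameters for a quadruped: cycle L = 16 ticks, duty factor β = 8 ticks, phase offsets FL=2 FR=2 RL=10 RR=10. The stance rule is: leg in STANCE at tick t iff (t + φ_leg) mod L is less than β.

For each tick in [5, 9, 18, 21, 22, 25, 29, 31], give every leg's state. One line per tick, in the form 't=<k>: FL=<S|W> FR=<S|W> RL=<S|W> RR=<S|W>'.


t=5: phase=(7,7,15,15) vs β=8 → FL=S FR=S RL=W RR=W
t=9: phase=(11,11,3,3) vs β=8 → FL=W FR=W RL=S RR=S
t=18: phase=(4,4,12,12) vs β=8 → FL=S FR=S RL=W RR=W
t=21: phase=(7,7,15,15) vs β=8 → FL=S FR=S RL=W RR=W
t=22: phase=(8,8,0,0) vs β=8 → FL=W FR=W RL=S RR=S
t=25: phase=(11,11,3,3) vs β=8 → FL=W FR=W RL=S RR=S
t=29: phase=(15,15,7,7) vs β=8 → FL=W FR=W RL=S RR=S
t=31: phase=(1,1,9,9) vs β=8 → FL=S FR=S RL=W RR=W

t=5: FL=S FR=S RL=W RR=W
t=9: FL=W FR=W RL=S RR=S
t=18: FL=S FR=S RL=W RR=W
t=21: FL=S FR=S RL=W RR=W
t=22: FL=W FR=W RL=S RR=S
t=25: FL=W FR=W RL=S RR=S
t=29: FL=W FR=W RL=S RR=S
t=31: FL=S FR=S RL=W RR=W


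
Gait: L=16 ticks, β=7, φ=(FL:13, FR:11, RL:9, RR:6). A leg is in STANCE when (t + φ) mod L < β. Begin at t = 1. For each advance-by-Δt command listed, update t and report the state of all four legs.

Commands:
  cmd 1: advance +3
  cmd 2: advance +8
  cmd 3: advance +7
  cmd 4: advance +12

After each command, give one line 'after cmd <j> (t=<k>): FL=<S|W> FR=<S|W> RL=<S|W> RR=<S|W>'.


after cmd 1 (t=4): FL=S FR=W RL=W RR=W
after cmd 2 (t=12): FL=W FR=W RL=S RR=S
after cmd 3 (t=19): FL=S FR=W RL=W RR=W
after cmd 4 (t=31): FL=W FR=W RL=W RR=S

start t=1: FL=W FR=W RL=W RR=W
cmd 1: advance +3 → t=4, phase=(1,15,13,10) → FL=S FR=W RL=W RR=W
cmd 2: advance +8 → t=12, phase=(9,7,5,2) → FL=W FR=W RL=S RR=S
cmd 3: advance +7 → t=19, phase=(0,14,12,9) → FL=S FR=W RL=W RR=W
cmd 4: advance +12 → t=31, phase=(12,10,8,5) → FL=W FR=W RL=W RR=S


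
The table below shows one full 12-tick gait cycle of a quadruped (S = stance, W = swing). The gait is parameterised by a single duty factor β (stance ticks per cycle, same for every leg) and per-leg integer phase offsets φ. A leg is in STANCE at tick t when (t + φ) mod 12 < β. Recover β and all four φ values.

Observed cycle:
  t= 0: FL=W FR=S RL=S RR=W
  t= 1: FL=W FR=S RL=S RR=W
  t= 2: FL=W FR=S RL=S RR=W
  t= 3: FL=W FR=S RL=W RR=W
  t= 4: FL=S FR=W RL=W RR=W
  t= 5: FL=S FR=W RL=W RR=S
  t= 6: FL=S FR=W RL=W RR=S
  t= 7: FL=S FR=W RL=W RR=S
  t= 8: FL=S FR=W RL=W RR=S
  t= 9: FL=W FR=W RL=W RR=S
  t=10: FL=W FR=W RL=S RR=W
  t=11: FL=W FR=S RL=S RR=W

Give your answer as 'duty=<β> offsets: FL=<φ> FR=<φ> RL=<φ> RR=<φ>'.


duty β = stance ticks per leg = 5
FL: stance ticks = 5; W→S at t=4 → φ=8
FR: stance ticks = 5; W→S at t=11 → φ=1
RL: stance ticks = 5; W→S at t=10 → φ=2
RR: stance ticks = 5; W→S at t=5 → φ=7

duty=5 offsets: FL=8 FR=1 RL=2 RR=7


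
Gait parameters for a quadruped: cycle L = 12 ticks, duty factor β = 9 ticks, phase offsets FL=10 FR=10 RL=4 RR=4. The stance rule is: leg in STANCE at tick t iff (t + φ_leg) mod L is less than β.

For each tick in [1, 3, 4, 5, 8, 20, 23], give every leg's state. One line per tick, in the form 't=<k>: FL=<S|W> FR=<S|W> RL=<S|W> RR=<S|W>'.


t=1: FL=W FR=W RL=S RR=S
t=3: FL=S FR=S RL=S RR=S
t=4: FL=S FR=S RL=S RR=S
t=5: FL=S FR=S RL=W RR=W
t=8: FL=S FR=S RL=S RR=S
t=20: FL=S FR=S RL=S RR=S
t=23: FL=W FR=W RL=S RR=S

t=1: phase=(11,11,5,5) vs β=9 → FL=W FR=W RL=S RR=S
t=3: phase=(1,1,7,7) vs β=9 → FL=S FR=S RL=S RR=S
t=4: phase=(2,2,8,8) vs β=9 → FL=S FR=S RL=S RR=S
t=5: phase=(3,3,9,9) vs β=9 → FL=S FR=S RL=W RR=W
t=8: phase=(6,6,0,0) vs β=9 → FL=S FR=S RL=S RR=S
t=20: phase=(6,6,0,0) vs β=9 → FL=S FR=S RL=S RR=S
t=23: phase=(9,9,3,3) vs β=9 → FL=W FR=W RL=S RR=S


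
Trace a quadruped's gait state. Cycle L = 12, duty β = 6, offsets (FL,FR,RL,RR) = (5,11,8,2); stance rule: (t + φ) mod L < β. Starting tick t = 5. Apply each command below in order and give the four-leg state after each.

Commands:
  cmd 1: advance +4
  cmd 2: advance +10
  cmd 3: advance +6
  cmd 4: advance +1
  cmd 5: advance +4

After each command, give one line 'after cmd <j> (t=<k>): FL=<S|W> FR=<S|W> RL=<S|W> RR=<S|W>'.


start t=5: FL=W FR=S RL=S RR=W
cmd 1: advance +4 → t=9, phase=(2,8,5,11) → FL=S FR=W RL=S RR=W
cmd 2: advance +10 → t=19, phase=(0,6,3,9) → FL=S FR=W RL=S RR=W
cmd 3: advance +6 → t=25, phase=(6,0,9,3) → FL=W FR=S RL=W RR=S
cmd 4: advance +1 → t=26, phase=(7,1,10,4) → FL=W FR=S RL=W RR=S
cmd 5: advance +4 → t=30, phase=(11,5,2,8) → FL=W FR=S RL=S RR=W

after cmd 1 (t=9): FL=S FR=W RL=S RR=W
after cmd 2 (t=19): FL=S FR=W RL=S RR=W
after cmd 3 (t=25): FL=W FR=S RL=W RR=S
after cmd 4 (t=26): FL=W FR=S RL=W RR=S
after cmd 5 (t=30): FL=W FR=S RL=S RR=W


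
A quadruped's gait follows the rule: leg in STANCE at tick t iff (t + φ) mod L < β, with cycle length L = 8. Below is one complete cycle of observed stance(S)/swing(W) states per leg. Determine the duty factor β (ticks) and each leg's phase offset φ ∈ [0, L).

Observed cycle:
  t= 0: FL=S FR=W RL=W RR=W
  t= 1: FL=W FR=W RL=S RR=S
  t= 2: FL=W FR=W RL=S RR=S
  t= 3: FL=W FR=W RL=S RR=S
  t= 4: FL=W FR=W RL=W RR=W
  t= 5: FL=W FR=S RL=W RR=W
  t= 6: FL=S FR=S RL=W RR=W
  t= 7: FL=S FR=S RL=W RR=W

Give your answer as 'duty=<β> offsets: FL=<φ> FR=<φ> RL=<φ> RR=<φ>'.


duty β = stance ticks per leg = 3
FL: stance ticks = 3; W→S at t=6 → φ=2
FR: stance ticks = 3; W→S at t=5 → φ=3
RL: stance ticks = 3; W→S at t=1 → φ=7
RR: stance ticks = 3; W→S at t=1 → φ=7

duty=3 offsets: FL=2 FR=3 RL=7 RR=7


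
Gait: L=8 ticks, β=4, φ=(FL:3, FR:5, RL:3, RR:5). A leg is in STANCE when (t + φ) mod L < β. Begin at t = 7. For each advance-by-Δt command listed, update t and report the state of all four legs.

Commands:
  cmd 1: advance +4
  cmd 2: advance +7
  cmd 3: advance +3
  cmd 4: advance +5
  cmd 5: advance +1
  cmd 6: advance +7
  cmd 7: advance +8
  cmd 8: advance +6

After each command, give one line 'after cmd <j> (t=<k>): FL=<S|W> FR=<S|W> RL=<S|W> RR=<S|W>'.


after cmd 1 (t=11): FL=W FR=S RL=W RR=S
after cmd 2 (t=18): FL=W FR=W RL=W RR=W
after cmd 3 (t=21): FL=S FR=S RL=S RR=S
after cmd 4 (t=26): FL=W FR=W RL=W RR=W
after cmd 5 (t=27): FL=W FR=S RL=W RR=S
after cmd 6 (t=34): FL=W FR=W RL=W RR=W
after cmd 7 (t=42): FL=W FR=W RL=W RR=W
after cmd 8 (t=48): FL=S FR=W RL=S RR=W

start t=7: FL=S FR=W RL=S RR=W
cmd 1: advance +4 → t=11, phase=(6,0,6,0) → FL=W FR=S RL=W RR=S
cmd 2: advance +7 → t=18, phase=(5,7,5,7) → FL=W FR=W RL=W RR=W
cmd 3: advance +3 → t=21, phase=(0,2,0,2) → FL=S FR=S RL=S RR=S
cmd 4: advance +5 → t=26, phase=(5,7,5,7) → FL=W FR=W RL=W RR=W
cmd 5: advance +1 → t=27, phase=(6,0,6,0) → FL=W FR=S RL=W RR=S
cmd 6: advance +7 → t=34, phase=(5,7,5,7) → FL=W FR=W RL=W RR=W
cmd 7: advance +8 → t=42, phase=(5,7,5,7) → FL=W FR=W RL=W RR=W
cmd 8: advance +6 → t=48, phase=(3,5,3,5) → FL=S FR=W RL=S RR=W


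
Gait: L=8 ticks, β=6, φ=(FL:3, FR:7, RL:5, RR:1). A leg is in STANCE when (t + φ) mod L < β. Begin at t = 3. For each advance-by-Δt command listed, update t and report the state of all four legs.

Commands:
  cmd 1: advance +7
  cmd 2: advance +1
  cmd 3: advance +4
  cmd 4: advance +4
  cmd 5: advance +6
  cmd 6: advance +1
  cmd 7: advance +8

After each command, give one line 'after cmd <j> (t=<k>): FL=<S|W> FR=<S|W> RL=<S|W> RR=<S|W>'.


after cmd 1 (t=10): FL=S FR=S RL=W RR=S
after cmd 2 (t=11): FL=W FR=S RL=S RR=S
after cmd 3 (t=15): FL=S FR=W RL=S RR=S
after cmd 4 (t=19): FL=W FR=S RL=S RR=S
after cmd 5 (t=25): FL=S FR=S RL=W RR=S
after cmd 6 (t=26): FL=S FR=S RL=W RR=S
after cmd 7 (t=34): FL=S FR=S RL=W RR=S

start t=3: FL=W FR=S RL=S RR=S
cmd 1: advance +7 → t=10, phase=(5,1,7,3) → FL=S FR=S RL=W RR=S
cmd 2: advance +1 → t=11, phase=(6,2,0,4) → FL=W FR=S RL=S RR=S
cmd 3: advance +4 → t=15, phase=(2,6,4,0) → FL=S FR=W RL=S RR=S
cmd 4: advance +4 → t=19, phase=(6,2,0,4) → FL=W FR=S RL=S RR=S
cmd 5: advance +6 → t=25, phase=(4,0,6,2) → FL=S FR=S RL=W RR=S
cmd 6: advance +1 → t=26, phase=(5,1,7,3) → FL=S FR=S RL=W RR=S
cmd 7: advance +8 → t=34, phase=(5,1,7,3) → FL=S FR=S RL=W RR=S
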